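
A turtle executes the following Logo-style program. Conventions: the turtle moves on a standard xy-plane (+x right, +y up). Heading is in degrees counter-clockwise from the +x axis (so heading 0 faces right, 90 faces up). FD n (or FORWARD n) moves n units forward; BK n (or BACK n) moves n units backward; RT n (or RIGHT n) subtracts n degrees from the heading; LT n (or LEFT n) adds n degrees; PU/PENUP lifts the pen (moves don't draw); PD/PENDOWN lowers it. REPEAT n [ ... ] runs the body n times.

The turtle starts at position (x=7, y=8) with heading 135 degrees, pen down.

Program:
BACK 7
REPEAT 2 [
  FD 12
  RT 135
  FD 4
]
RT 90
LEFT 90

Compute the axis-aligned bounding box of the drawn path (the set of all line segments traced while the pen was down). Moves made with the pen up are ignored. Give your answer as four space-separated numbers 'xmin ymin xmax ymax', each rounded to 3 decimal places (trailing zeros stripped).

Executing turtle program step by step:
Start: pos=(7,8), heading=135, pen down
BK 7: (7,8) -> (11.95,3.05) [heading=135, draw]
REPEAT 2 [
  -- iteration 1/2 --
  FD 12: (11.95,3.05) -> (3.464,11.536) [heading=135, draw]
  RT 135: heading 135 -> 0
  FD 4: (3.464,11.536) -> (7.464,11.536) [heading=0, draw]
  -- iteration 2/2 --
  FD 12: (7.464,11.536) -> (19.464,11.536) [heading=0, draw]
  RT 135: heading 0 -> 225
  FD 4: (19.464,11.536) -> (16.636,8.707) [heading=225, draw]
]
RT 90: heading 225 -> 135
LT 90: heading 135 -> 225
Final: pos=(16.636,8.707), heading=225, 5 segment(s) drawn

Segment endpoints: x in {3.464, 7, 7.464, 11.95, 16.636, 19.464}, y in {3.05, 8, 8.707, 11.536}
xmin=3.464, ymin=3.05, xmax=19.464, ymax=11.536

Answer: 3.464 3.05 19.464 11.536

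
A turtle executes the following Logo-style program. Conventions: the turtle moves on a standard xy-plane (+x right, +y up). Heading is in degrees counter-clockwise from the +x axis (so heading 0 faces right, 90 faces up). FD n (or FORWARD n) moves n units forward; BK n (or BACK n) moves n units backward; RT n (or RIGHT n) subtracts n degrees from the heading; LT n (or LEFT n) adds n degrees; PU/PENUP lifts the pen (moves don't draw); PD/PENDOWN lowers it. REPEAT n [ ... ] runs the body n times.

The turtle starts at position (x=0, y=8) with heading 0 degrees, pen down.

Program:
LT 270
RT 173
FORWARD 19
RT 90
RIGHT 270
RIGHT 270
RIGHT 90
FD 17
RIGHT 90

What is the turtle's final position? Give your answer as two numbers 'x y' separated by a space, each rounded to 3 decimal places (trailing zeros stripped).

Executing turtle program step by step:
Start: pos=(0,8), heading=0, pen down
LT 270: heading 0 -> 270
RT 173: heading 270 -> 97
FD 19: (0,8) -> (-2.316,26.858) [heading=97, draw]
RT 90: heading 97 -> 7
RT 270: heading 7 -> 97
RT 270: heading 97 -> 187
RT 90: heading 187 -> 97
FD 17: (-2.316,26.858) -> (-4.387,43.732) [heading=97, draw]
RT 90: heading 97 -> 7
Final: pos=(-4.387,43.732), heading=7, 2 segment(s) drawn

Answer: -4.387 43.732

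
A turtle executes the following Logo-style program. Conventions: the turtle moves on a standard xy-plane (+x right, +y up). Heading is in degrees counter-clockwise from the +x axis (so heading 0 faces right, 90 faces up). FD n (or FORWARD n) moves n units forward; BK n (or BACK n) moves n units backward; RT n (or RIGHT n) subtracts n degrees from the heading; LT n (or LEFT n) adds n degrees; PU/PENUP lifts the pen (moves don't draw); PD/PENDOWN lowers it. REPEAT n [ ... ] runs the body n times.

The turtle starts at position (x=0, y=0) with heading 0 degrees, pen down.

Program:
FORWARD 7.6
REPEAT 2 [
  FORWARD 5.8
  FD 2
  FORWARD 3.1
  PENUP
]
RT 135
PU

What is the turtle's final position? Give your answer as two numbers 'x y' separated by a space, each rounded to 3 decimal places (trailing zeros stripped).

Executing turtle program step by step:
Start: pos=(0,0), heading=0, pen down
FD 7.6: (0,0) -> (7.6,0) [heading=0, draw]
REPEAT 2 [
  -- iteration 1/2 --
  FD 5.8: (7.6,0) -> (13.4,0) [heading=0, draw]
  FD 2: (13.4,0) -> (15.4,0) [heading=0, draw]
  FD 3.1: (15.4,0) -> (18.5,0) [heading=0, draw]
  PU: pen up
  -- iteration 2/2 --
  FD 5.8: (18.5,0) -> (24.3,0) [heading=0, move]
  FD 2: (24.3,0) -> (26.3,0) [heading=0, move]
  FD 3.1: (26.3,0) -> (29.4,0) [heading=0, move]
  PU: pen up
]
RT 135: heading 0 -> 225
PU: pen up
Final: pos=(29.4,0), heading=225, 4 segment(s) drawn

Answer: 29.4 0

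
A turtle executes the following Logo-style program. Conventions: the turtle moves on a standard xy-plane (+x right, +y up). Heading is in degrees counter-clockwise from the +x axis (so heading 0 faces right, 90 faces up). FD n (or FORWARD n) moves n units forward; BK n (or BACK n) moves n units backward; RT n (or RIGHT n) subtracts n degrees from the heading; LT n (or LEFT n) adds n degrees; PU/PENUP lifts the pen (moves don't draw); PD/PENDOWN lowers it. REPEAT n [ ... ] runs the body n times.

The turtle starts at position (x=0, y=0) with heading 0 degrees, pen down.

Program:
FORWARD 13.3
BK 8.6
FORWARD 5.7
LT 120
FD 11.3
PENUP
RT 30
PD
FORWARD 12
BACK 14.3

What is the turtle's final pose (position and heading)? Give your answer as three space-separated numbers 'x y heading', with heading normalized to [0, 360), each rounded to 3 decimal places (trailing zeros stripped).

Answer: 4.75 7.486 90

Derivation:
Executing turtle program step by step:
Start: pos=(0,0), heading=0, pen down
FD 13.3: (0,0) -> (13.3,0) [heading=0, draw]
BK 8.6: (13.3,0) -> (4.7,0) [heading=0, draw]
FD 5.7: (4.7,0) -> (10.4,0) [heading=0, draw]
LT 120: heading 0 -> 120
FD 11.3: (10.4,0) -> (4.75,9.786) [heading=120, draw]
PU: pen up
RT 30: heading 120 -> 90
PD: pen down
FD 12: (4.75,9.786) -> (4.75,21.786) [heading=90, draw]
BK 14.3: (4.75,21.786) -> (4.75,7.486) [heading=90, draw]
Final: pos=(4.75,7.486), heading=90, 6 segment(s) drawn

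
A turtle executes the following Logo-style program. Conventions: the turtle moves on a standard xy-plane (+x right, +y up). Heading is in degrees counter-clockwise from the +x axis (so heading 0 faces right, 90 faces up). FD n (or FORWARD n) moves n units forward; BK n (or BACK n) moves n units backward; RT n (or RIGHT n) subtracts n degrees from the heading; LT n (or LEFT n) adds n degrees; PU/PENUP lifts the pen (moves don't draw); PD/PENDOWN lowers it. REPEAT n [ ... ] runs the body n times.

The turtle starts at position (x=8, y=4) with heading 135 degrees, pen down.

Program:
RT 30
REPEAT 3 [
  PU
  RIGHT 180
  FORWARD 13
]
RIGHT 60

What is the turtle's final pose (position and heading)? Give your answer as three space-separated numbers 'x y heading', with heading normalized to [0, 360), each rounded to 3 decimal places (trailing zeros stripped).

Executing turtle program step by step:
Start: pos=(8,4), heading=135, pen down
RT 30: heading 135 -> 105
REPEAT 3 [
  -- iteration 1/3 --
  PU: pen up
  RT 180: heading 105 -> 285
  FD 13: (8,4) -> (11.365,-8.557) [heading=285, move]
  -- iteration 2/3 --
  PU: pen up
  RT 180: heading 285 -> 105
  FD 13: (11.365,-8.557) -> (8,4) [heading=105, move]
  -- iteration 3/3 --
  PU: pen up
  RT 180: heading 105 -> 285
  FD 13: (8,4) -> (11.365,-8.557) [heading=285, move]
]
RT 60: heading 285 -> 225
Final: pos=(11.365,-8.557), heading=225, 0 segment(s) drawn

Answer: 11.365 -8.557 225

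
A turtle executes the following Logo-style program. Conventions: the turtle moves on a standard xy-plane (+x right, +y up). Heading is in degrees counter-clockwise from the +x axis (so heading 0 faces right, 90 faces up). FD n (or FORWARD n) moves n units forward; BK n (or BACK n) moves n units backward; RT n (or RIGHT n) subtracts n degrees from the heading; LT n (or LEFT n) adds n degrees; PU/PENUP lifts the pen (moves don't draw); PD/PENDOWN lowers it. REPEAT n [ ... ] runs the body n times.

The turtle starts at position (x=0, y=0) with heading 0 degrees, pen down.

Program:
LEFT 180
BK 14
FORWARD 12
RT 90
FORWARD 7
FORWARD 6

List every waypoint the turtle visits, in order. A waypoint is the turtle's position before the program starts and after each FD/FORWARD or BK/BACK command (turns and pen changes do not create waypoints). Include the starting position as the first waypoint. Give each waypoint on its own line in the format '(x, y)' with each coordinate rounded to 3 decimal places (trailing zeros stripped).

Answer: (0, 0)
(14, 0)
(2, 0)
(2, 7)
(2, 13)

Derivation:
Executing turtle program step by step:
Start: pos=(0,0), heading=0, pen down
LT 180: heading 0 -> 180
BK 14: (0,0) -> (14,0) [heading=180, draw]
FD 12: (14,0) -> (2,0) [heading=180, draw]
RT 90: heading 180 -> 90
FD 7: (2,0) -> (2,7) [heading=90, draw]
FD 6: (2,7) -> (2,13) [heading=90, draw]
Final: pos=(2,13), heading=90, 4 segment(s) drawn
Waypoints (5 total):
(0, 0)
(14, 0)
(2, 0)
(2, 7)
(2, 13)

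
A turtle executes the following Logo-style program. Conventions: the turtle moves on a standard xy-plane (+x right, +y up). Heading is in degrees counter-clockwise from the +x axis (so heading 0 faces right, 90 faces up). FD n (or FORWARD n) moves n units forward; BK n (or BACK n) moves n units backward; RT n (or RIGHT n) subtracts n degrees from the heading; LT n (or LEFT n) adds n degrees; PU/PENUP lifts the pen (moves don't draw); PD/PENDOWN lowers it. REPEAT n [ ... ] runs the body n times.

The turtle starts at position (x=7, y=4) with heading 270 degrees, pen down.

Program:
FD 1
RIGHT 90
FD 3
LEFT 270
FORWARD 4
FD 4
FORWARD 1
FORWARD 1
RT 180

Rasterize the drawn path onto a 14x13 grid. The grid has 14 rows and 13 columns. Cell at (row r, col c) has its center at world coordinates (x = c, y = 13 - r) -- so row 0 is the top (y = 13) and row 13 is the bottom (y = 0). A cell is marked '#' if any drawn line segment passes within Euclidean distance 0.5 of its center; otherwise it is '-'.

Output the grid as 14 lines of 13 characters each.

Segment 0: (7,4) -> (7,3)
Segment 1: (7,3) -> (4,3)
Segment 2: (4,3) -> (4,7)
Segment 3: (4,7) -> (4,11)
Segment 4: (4,11) -> (4,12)
Segment 5: (4,12) -> (4,13)

Answer: ----#--------
----#--------
----#--------
----#--------
----#--------
----#--------
----#--------
----#--------
----#--------
----#--#-----
----####-----
-------------
-------------
-------------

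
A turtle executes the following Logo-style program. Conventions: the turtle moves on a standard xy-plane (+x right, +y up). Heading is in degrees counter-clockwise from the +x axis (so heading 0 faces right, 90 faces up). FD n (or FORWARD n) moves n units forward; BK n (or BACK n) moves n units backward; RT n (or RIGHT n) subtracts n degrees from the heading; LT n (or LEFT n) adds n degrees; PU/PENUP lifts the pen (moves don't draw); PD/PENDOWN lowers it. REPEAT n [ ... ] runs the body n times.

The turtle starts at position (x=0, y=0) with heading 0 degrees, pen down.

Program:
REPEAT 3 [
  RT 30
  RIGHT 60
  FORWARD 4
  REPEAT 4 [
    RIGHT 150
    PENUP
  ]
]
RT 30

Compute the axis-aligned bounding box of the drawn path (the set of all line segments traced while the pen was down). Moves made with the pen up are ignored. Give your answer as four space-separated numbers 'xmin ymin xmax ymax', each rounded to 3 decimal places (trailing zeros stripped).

Executing turtle program step by step:
Start: pos=(0,0), heading=0, pen down
REPEAT 3 [
  -- iteration 1/3 --
  RT 30: heading 0 -> 330
  RT 60: heading 330 -> 270
  FD 4: (0,0) -> (0,-4) [heading=270, draw]
  REPEAT 4 [
    -- iteration 1/4 --
    RT 150: heading 270 -> 120
    PU: pen up
    -- iteration 2/4 --
    RT 150: heading 120 -> 330
    PU: pen up
    -- iteration 3/4 --
    RT 150: heading 330 -> 180
    PU: pen up
    -- iteration 4/4 --
    RT 150: heading 180 -> 30
    PU: pen up
  ]
  -- iteration 2/3 --
  RT 30: heading 30 -> 0
  RT 60: heading 0 -> 300
  FD 4: (0,-4) -> (2,-7.464) [heading=300, move]
  REPEAT 4 [
    -- iteration 1/4 --
    RT 150: heading 300 -> 150
    PU: pen up
    -- iteration 2/4 --
    RT 150: heading 150 -> 0
    PU: pen up
    -- iteration 3/4 --
    RT 150: heading 0 -> 210
    PU: pen up
    -- iteration 4/4 --
    RT 150: heading 210 -> 60
    PU: pen up
  ]
  -- iteration 3/3 --
  RT 30: heading 60 -> 30
  RT 60: heading 30 -> 330
  FD 4: (2,-7.464) -> (5.464,-9.464) [heading=330, move]
  REPEAT 4 [
    -- iteration 1/4 --
    RT 150: heading 330 -> 180
    PU: pen up
    -- iteration 2/4 --
    RT 150: heading 180 -> 30
    PU: pen up
    -- iteration 3/4 --
    RT 150: heading 30 -> 240
    PU: pen up
    -- iteration 4/4 --
    RT 150: heading 240 -> 90
    PU: pen up
  ]
]
RT 30: heading 90 -> 60
Final: pos=(5.464,-9.464), heading=60, 1 segment(s) drawn

Segment endpoints: x in {0, 0}, y in {-4, 0}
xmin=0, ymin=-4, xmax=0, ymax=0

Answer: 0 -4 0 0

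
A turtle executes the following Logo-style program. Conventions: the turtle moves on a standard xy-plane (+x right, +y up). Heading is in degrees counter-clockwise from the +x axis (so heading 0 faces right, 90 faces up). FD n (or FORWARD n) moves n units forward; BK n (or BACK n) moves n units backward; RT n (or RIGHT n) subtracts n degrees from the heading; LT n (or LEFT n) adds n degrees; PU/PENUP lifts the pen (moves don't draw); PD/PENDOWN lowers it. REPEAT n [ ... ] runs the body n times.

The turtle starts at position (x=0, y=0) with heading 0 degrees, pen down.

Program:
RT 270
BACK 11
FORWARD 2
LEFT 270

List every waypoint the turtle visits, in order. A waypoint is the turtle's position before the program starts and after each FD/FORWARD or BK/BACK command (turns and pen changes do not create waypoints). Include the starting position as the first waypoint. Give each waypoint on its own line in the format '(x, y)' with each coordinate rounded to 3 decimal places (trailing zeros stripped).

Executing turtle program step by step:
Start: pos=(0,0), heading=0, pen down
RT 270: heading 0 -> 90
BK 11: (0,0) -> (0,-11) [heading=90, draw]
FD 2: (0,-11) -> (0,-9) [heading=90, draw]
LT 270: heading 90 -> 0
Final: pos=(0,-9), heading=0, 2 segment(s) drawn
Waypoints (3 total):
(0, 0)
(0, -11)
(0, -9)

Answer: (0, 0)
(0, -11)
(0, -9)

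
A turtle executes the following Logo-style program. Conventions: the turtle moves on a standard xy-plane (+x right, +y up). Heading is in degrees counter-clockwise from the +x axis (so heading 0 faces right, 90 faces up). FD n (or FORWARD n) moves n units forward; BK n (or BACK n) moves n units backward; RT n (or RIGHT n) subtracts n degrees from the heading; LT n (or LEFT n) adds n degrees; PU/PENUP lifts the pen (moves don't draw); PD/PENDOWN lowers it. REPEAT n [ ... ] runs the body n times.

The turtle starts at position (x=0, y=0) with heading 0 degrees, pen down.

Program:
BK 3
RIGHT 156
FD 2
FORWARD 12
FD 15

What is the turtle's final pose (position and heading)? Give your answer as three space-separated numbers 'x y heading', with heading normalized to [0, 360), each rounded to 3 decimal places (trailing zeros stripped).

Answer: -29.493 -11.795 204

Derivation:
Executing turtle program step by step:
Start: pos=(0,0), heading=0, pen down
BK 3: (0,0) -> (-3,0) [heading=0, draw]
RT 156: heading 0 -> 204
FD 2: (-3,0) -> (-4.827,-0.813) [heading=204, draw]
FD 12: (-4.827,-0.813) -> (-15.79,-5.694) [heading=204, draw]
FD 15: (-15.79,-5.694) -> (-29.493,-11.795) [heading=204, draw]
Final: pos=(-29.493,-11.795), heading=204, 4 segment(s) drawn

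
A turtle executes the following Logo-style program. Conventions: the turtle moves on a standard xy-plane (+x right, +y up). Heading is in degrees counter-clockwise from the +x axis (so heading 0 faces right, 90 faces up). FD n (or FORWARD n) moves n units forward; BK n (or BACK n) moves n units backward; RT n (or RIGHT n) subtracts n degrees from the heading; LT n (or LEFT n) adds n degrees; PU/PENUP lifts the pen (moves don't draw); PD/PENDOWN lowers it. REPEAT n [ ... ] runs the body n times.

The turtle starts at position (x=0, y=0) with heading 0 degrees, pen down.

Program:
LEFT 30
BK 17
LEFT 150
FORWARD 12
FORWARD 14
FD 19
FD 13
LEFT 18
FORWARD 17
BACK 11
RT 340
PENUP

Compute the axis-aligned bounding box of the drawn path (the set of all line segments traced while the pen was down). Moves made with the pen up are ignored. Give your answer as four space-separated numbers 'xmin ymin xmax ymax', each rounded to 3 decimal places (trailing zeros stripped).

Answer: -88.89 -13.753 0 0

Derivation:
Executing turtle program step by step:
Start: pos=(0,0), heading=0, pen down
LT 30: heading 0 -> 30
BK 17: (0,0) -> (-14.722,-8.5) [heading=30, draw]
LT 150: heading 30 -> 180
FD 12: (-14.722,-8.5) -> (-26.722,-8.5) [heading=180, draw]
FD 14: (-26.722,-8.5) -> (-40.722,-8.5) [heading=180, draw]
FD 19: (-40.722,-8.5) -> (-59.722,-8.5) [heading=180, draw]
FD 13: (-59.722,-8.5) -> (-72.722,-8.5) [heading=180, draw]
LT 18: heading 180 -> 198
FD 17: (-72.722,-8.5) -> (-88.89,-13.753) [heading=198, draw]
BK 11: (-88.89,-13.753) -> (-78.429,-10.354) [heading=198, draw]
RT 340: heading 198 -> 218
PU: pen up
Final: pos=(-78.429,-10.354), heading=218, 7 segment(s) drawn

Segment endpoints: x in {-88.89, -78.429, -72.722, -59.722, -40.722, -26.722, -14.722, 0}, y in {-13.753, -10.354, -8.5, -8.5, -8.5, -8.5, -8.5, 0}
xmin=-88.89, ymin=-13.753, xmax=0, ymax=0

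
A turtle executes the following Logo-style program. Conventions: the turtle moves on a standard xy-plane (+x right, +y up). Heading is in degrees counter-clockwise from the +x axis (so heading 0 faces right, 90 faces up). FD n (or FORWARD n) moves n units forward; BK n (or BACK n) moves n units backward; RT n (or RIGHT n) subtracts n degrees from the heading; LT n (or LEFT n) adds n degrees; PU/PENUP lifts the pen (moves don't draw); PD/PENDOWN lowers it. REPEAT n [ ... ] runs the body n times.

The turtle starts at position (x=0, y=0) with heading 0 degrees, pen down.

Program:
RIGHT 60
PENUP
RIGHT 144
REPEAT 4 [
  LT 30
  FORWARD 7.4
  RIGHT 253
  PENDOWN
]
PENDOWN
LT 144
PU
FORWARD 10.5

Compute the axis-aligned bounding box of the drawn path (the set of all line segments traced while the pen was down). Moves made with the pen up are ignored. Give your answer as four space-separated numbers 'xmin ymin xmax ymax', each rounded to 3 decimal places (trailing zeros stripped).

Answer: -7.359 -5.227 -1.45 2.061

Derivation:
Executing turtle program step by step:
Start: pos=(0,0), heading=0, pen down
RT 60: heading 0 -> 300
PU: pen up
RT 144: heading 300 -> 156
REPEAT 4 [
  -- iteration 1/4 --
  LT 30: heading 156 -> 186
  FD 7.4: (0,0) -> (-7.359,-0.774) [heading=186, move]
  RT 253: heading 186 -> 293
  PD: pen down
  -- iteration 2/4 --
  LT 30: heading 293 -> 323
  FD 7.4: (-7.359,-0.774) -> (-1.45,-5.227) [heading=323, draw]
  RT 253: heading 323 -> 70
  PD: pen down
  -- iteration 3/4 --
  LT 30: heading 70 -> 100
  FD 7.4: (-1.45,-5.227) -> (-2.735,2.061) [heading=100, draw]
  RT 253: heading 100 -> 207
  PD: pen down
  -- iteration 4/4 --
  LT 30: heading 207 -> 237
  FD 7.4: (-2.735,2.061) -> (-6.765,-4.146) [heading=237, draw]
  RT 253: heading 237 -> 344
  PD: pen down
]
PD: pen down
LT 144: heading 344 -> 128
PU: pen up
FD 10.5: (-6.765,-4.146) -> (-13.229,4.129) [heading=128, move]
Final: pos=(-13.229,4.129), heading=128, 3 segment(s) drawn

Segment endpoints: x in {-7.359, -6.765, -2.735, -1.45}, y in {-5.227, -4.146, -0.774, 2.061}
xmin=-7.359, ymin=-5.227, xmax=-1.45, ymax=2.061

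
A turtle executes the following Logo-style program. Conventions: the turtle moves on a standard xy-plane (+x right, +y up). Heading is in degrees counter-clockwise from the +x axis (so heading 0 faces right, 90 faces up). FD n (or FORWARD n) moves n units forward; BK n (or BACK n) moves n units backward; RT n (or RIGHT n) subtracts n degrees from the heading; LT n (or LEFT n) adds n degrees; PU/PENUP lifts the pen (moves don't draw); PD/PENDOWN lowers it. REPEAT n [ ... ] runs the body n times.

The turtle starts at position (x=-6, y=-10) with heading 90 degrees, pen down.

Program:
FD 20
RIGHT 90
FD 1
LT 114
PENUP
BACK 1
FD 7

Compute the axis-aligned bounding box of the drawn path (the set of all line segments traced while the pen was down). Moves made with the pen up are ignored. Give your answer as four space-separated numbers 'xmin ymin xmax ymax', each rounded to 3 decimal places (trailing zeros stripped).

Answer: -6 -10 -5 10

Derivation:
Executing turtle program step by step:
Start: pos=(-6,-10), heading=90, pen down
FD 20: (-6,-10) -> (-6,10) [heading=90, draw]
RT 90: heading 90 -> 0
FD 1: (-6,10) -> (-5,10) [heading=0, draw]
LT 114: heading 0 -> 114
PU: pen up
BK 1: (-5,10) -> (-4.593,9.086) [heading=114, move]
FD 7: (-4.593,9.086) -> (-7.44,15.481) [heading=114, move]
Final: pos=(-7.44,15.481), heading=114, 2 segment(s) drawn

Segment endpoints: x in {-6, -6, -5}, y in {-10, 10}
xmin=-6, ymin=-10, xmax=-5, ymax=10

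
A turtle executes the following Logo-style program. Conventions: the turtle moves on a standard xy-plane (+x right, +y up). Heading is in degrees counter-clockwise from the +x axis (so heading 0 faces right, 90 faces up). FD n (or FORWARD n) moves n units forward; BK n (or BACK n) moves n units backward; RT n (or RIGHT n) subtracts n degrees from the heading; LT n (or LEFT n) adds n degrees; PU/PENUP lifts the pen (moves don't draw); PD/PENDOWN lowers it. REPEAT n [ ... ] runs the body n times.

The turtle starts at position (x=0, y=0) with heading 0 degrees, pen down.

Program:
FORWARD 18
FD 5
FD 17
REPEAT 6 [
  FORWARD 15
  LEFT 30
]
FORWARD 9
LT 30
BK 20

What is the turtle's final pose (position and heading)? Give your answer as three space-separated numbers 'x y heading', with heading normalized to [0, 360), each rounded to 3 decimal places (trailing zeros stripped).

Answer: 63.321 65.981 210

Derivation:
Executing turtle program step by step:
Start: pos=(0,0), heading=0, pen down
FD 18: (0,0) -> (18,0) [heading=0, draw]
FD 5: (18,0) -> (23,0) [heading=0, draw]
FD 17: (23,0) -> (40,0) [heading=0, draw]
REPEAT 6 [
  -- iteration 1/6 --
  FD 15: (40,0) -> (55,0) [heading=0, draw]
  LT 30: heading 0 -> 30
  -- iteration 2/6 --
  FD 15: (55,0) -> (67.99,7.5) [heading=30, draw]
  LT 30: heading 30 -> 60
  -- iteration 3/6 --
  FD 15: (67.99,7.5) -> (75.49,20.49) [heading=60, draw]
  LT 30: heading 60 -> 90
  -- iteration 4/6 --
  FD 15: (75.49,20.49) -> (75.49,35.49) [heading=90, draw]
  LT 30: heading 90 -> 120
  -- iteration 5/6 --
  FD 15: (75.49,35.49) -> (67.99,48.481) [heading=120, draw]
  LT 30: heading 120 -> 150
  -- iteration 6/6 --
  FD 15: (67.99,48.481) -> (55,55.981) [heading=150, draw]
  LT 30: heading 150 -> 180
]
FD 9: (55,55.981) -> (46,55.981) [heading=180, draw]
LT 30: heading 180 -> 210
BK 20: (46,55.981) -> (63.321,65.981) [heading=210, draw]
Final: pos=(63.321,65.981), heading=210, 11 segment(s) drawn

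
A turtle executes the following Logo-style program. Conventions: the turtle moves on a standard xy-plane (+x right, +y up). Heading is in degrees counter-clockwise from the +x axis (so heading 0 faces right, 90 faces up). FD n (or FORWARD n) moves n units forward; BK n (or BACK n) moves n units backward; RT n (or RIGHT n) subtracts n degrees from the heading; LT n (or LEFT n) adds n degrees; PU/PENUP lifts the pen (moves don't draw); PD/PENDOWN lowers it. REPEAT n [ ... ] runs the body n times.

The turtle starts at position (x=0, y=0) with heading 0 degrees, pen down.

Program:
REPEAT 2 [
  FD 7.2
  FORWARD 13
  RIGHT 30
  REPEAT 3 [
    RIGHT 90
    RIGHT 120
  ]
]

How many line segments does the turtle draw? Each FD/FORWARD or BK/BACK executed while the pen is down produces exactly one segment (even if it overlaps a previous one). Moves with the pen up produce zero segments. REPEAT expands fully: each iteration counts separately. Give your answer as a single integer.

Executing turtle program step by step:
Start: pos=(0,0), heading=0, pen down
REPEAT 2 [
  -- iteration 1/2 --
  FD 7.2: (0,0) -> (7.2,0) [heading=0, draw]
  FD 13: (7.2,0) -> (20.2,0) [heading=0, draw]
  RT 30: heading 0 -> 330
  REPEAT 3 [
    -- iteration 1/3 --
    RT 90: heading 330 -> 240
    RT 120: heading 240 -> 120
    -- iteration 2/3 --
    RT 90: heading 120 -> 30
    RT 120: heading 30 -> 270
    -- iteration 3/3 --
    RT 90: heading 270 -> 180
    RT 120: heading 180 -> 60
  ]
  -- iteration 2/2 --
  FD 7.2: (20.2,0) -> (23.8,6.235) [heading=60, draw]
  FD 13: (23.8,6.235) -> (30.3,17.494) [heading=60, draw]
  RT 30: heading 60 -> 30
  REPEAT 3 [
    -- iteration 1/3 --
    RT 90: heading 30 -> 300
    RT 120: heading 300 -> 180
    -- iteration 2/3 --
    RT 90: heading 180 -> 90
    RT 120: heading 90 -> 330
    -- iteration 3/3 --
    RT 90: heading 330 -> 240
    RT 120: heading 240 -> 120
  ]
]
Final: pos=(30.3,17.494), heading=120, 4 segment(s) drawn
Segments drawn: 4

Answer: 4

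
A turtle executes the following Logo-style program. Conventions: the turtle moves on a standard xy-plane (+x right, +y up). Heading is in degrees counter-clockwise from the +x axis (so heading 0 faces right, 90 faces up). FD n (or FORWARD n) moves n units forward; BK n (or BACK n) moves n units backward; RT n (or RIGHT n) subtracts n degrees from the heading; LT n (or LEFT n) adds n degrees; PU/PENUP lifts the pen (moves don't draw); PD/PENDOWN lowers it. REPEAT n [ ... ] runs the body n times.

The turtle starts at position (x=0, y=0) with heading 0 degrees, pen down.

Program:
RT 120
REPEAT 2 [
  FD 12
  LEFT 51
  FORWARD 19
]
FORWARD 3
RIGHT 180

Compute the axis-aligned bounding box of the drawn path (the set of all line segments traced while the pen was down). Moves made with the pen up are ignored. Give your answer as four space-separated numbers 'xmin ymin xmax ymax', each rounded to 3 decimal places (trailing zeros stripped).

Answer: -6 -46.132 26.033 0

Derivation:
Executing turtle program step by step:
Start: pos=(0,0), heading=0, pen down
RT 120: heading 0 -> 240
REPEAT 2 [
  -- iteration 1/2 --
  FD 12: (0,0) -> (-6,-10.392) [heading=240, draw]
  LT 51: heading 240 -> 291
  FD 19: (-6,-10.392) -> (0.809,-28.13) [heading=291, draw]
  -- iteration 2/2 --
  FD 12: (0.809,-28.13) -> (5.109,-39.333) [heading=291, draw]
  LT 51: heading 291 -> 342
  FD 19: (5.109,-39.333) -> (23.179,-45.205) [heading=342, draw]
]
FD 3: (23.179,-45.205) -> (26.033,-46.132) [heading=342, draw]
RT 180: heading 342 -> 162
Final: pos=(26.033,-46.132), heading=162, 5 segment(s) drawn

Segment endpoints: x in {-6, 0, 0.809, 5.109, 23.179, 26.033}, y in {-46.132, -45.205, -39.333, -28.13, -10.392, 0}
xmin=-6, ymin=-46.132, xmax=26.033, ymax=0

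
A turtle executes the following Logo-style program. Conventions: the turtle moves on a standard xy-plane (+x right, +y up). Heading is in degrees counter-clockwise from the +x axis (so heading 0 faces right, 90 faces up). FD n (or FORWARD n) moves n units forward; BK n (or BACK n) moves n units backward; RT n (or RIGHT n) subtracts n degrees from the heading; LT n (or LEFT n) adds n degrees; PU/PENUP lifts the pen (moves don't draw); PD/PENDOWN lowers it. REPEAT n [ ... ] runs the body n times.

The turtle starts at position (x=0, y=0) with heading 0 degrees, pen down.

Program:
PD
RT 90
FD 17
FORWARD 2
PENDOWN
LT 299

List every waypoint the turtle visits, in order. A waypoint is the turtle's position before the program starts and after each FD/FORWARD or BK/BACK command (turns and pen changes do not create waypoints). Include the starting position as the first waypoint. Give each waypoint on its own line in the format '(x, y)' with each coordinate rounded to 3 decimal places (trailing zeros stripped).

Executing turtle program step by step:
Start: pos=(0,0), heading=0, pen down
PD: pen down
RT 90: heading 0 -> 270
FD 17: (0,0) -> (0,-17) [heading=270, draw]
FD 2: (0,-17) -> (0,-19) [heading=270, draw]
PD: pen down
LT 299: heading 270 -> 209
Final: pos=(0,-19), heading=209, 2 segment(s) drawn
Waypoints (3 total):
(0, 0)
(0, -17)
(0, -19)

Answer: (0, 0)
(0, -17)
(0, -19)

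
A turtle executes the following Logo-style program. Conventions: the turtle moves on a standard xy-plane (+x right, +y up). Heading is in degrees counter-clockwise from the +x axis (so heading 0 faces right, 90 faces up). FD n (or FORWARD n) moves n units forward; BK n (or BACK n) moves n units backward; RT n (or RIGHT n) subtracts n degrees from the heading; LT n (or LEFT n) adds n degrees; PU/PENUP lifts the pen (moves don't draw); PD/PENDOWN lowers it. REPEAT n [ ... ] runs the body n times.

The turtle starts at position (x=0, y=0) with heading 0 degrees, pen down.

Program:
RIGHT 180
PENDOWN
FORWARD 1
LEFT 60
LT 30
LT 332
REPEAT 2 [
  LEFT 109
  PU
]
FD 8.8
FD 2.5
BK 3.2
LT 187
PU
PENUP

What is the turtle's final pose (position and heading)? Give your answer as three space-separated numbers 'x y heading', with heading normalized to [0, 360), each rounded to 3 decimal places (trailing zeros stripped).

Answer: -2.407 7.977 287

Derivation:
Executing turtle program step by step:
Start: pos=(0,0), heading=0, pen down
RT 180: heading 0 -> 180
PD: pen down
FD 1: (0,0) -> (-1,0) [heading=180, draw]
LT 60: heading 180 -> 240
LT 30: heading 240 -> 270
LT 332: heading 270 -> 242
REPEAT 2 [
  -- iteration 1/2 --
  LT 109: heading 242 -> 351
  PU: pen up
  -- iteration 2/2 --
  LT 109: heading 351 -> 100
  PU: pen up
]
FD 8.8: (-1,0) -> (-2.528,8.666) [heading=100, move]
FD 2.5: (-2.528,8.666) -> (-2.962,11.128) [heading=100, move]
BK 3.2: (-2.962,11.128) -> (-2.407,7.977) [heading=100, move]
LT 187: heading 100 -> 287
PU: pen up
PU: pen up
Final: pos=(-2.407,7.977), heading=287, 1 segment(s) drawn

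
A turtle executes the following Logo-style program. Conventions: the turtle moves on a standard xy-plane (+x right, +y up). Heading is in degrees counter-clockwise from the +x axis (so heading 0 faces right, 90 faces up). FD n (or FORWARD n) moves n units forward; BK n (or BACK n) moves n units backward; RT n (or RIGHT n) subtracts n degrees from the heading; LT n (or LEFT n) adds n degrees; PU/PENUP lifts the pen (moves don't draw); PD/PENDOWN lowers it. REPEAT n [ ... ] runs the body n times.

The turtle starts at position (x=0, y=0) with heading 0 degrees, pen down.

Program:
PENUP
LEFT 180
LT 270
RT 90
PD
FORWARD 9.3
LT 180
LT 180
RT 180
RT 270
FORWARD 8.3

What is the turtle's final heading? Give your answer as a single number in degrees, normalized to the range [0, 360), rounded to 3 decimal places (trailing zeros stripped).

Answer: 270

Derivation:
Executing turtle program step by step:
Start: pos=(0,0), heading=0, pen down
PU: pen up
LT 180: heading 0 -> 180
LT 270: heading 180 -> 90
RT 90: heading 90 -> 0
PD: pen down
FD 9.3: (0,0) -> (9.3,0) [heading=0, draw]
LT 180: heading 0 -> 180
LT 180: heading 180 -> 0
RT 180: heading 0 -> 180
RT 270: heading 180 -> 270
FD 8.3: (9.3,0) -> (9.3,-8.3) [heading=270, draw]
Final: pos=(9.3,-8.3), heading=270, 2 segment(s) drawn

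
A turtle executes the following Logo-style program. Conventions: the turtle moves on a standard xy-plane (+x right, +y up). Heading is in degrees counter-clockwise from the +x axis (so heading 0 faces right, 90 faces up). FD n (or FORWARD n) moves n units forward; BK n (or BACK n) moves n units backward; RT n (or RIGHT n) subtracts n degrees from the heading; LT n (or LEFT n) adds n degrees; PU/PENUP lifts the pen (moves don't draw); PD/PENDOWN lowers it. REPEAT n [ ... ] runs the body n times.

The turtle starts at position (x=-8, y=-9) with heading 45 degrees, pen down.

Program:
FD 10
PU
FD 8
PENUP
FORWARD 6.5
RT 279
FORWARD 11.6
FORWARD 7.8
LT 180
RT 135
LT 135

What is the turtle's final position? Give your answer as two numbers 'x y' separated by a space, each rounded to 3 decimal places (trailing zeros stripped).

Executing turtle program step by step:
Start: pos=(-8,-9), heading=45, pen down
FD 10: (-8,-9) -> (-0.929,-1.929) [heading=45, draw]
PU: pen up
FD 8: (-0.929,-1.929) -> (4.728,3.728) [heading=45, move]
PU: pen up
FD 6.5: (4.728,3.728) -> (9.324,8.324) [heading=45, move]
RT 279: heading 45 -> 126
FD 11.6: (9.324,8.324) -> (2.506,17.709) [heading=126, move]
FD 7.8: (2.506,17.709) -> (-2.079,24.019) [heading=126, move]
LT 180: heading 126 -> 306
RT 135: heading 306 -> 171
LT 135: heading 171 -> 306
Final: pos=(-2.079,24.019), heading=306, 1 segment(s) drawn

Answer: -2.079 24.019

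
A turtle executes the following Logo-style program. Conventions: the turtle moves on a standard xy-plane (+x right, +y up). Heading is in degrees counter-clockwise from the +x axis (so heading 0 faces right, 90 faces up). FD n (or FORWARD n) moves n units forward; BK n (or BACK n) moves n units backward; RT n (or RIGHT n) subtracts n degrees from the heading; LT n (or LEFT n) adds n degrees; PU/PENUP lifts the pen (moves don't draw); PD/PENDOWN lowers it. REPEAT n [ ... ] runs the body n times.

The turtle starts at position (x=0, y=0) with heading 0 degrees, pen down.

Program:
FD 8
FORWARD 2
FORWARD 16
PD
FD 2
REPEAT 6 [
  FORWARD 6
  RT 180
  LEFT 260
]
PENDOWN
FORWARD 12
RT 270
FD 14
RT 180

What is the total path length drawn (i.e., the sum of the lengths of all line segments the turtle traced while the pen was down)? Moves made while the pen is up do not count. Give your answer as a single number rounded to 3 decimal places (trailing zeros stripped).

Executing turtle program step by step:
Start: pos=(0,0), heading=0, pen down
FD 8: (0,0) -> (8,0) [heading=0, draw]
FD 2: (8,0) -> (10,0) [heading=0, draw]
FD 16: (10,0) -> (26,0) [heading=0, draw]
PD: pen down
FD 2: (26,0) -> (28,0) [heading=0, draw]
REPEAT 6 [
  -- iteration 1/6 --
  FD 6: (28,0) -> (34,0) [heading=0, draw]
  RT 180: heading 0 -> 180
  LT 260: heading 180 -> 80
  -- iteration 2/6 --
  FD 6: (34,0) -> (35.042,5.909) [heading=80, draw]
  RT 180: heading 80 -> 260
  LT 260: heading 260 -> 160
  -- iteration 3/6 --
  FD 6: (35.042,5.909) -> (29.404,7.961) [heading=160, draw]
  RT 180: heading 160 -> 340
  LT 260: heading 340 -> 240
  -- iteration 4/6 --
  FD 6: (29.404,7.961) -> (26.404,2.765) [heading=240, draw]
  RT 180: heading 240 -> 60
  LT 260: heading 60 -> 320
  -- iteration 5/6 --
  FD 6: (26.404,2.765) -> (31,-1.092) [heading=320, draw]
  RT 180: heading 320 -> 140
  LT 260: heading 140 -> 40
  -- iteration 6/6 --
  FD 6: (31,-1.092) -> (35.596,2.765) [heading=40, draw]
  RT 180: heading 40 -> 220
  LT 260: heading 220 -> 120
]
PD: pen down
FD 12: (35.596,2.765) -> (29.596,13.157) [heading=120, draw]
RT 270: heading 120 -> 210
FD 14: (29.596,13.157) -> (17.472,6.157) [heading=210, draw]
RT 180: heading 210 -> 30
Final: pos=(17.472,6.157), heading=30, 12 segment(s) drawn

Segment lengths:
  seg 1: (0,0) -> (8,0), length = 8
  seg 2: (8,0) -> (10,0), length = 2
  seg 3: (10,0) -> (26,0), length = 16
  seg 4: (26,0) -> (28,0), length = 2
  seg 5: (28,0) -> (34,0), length = 6
  seg 6: (34,0) -> (35.042,5.909), length = 6
  seg 7: (35.042,5.909) -> (29.404,7.961), length = 6
  seg 8: (29.404,7.961) -> (26.404,2.765), length = 6
  seg 9: (26.404,2.765) -> (31,-1.092), length = 6
  seg 10: (31,-1.092) -> (35.596,2.765), length = 6
  seg 11: (35.596,2.765) -> (29.596,13.157), length = 12
  seg 12: (29.596,13.157) -> (17.472,6.157), length = 14
Total = 90

Answer: 90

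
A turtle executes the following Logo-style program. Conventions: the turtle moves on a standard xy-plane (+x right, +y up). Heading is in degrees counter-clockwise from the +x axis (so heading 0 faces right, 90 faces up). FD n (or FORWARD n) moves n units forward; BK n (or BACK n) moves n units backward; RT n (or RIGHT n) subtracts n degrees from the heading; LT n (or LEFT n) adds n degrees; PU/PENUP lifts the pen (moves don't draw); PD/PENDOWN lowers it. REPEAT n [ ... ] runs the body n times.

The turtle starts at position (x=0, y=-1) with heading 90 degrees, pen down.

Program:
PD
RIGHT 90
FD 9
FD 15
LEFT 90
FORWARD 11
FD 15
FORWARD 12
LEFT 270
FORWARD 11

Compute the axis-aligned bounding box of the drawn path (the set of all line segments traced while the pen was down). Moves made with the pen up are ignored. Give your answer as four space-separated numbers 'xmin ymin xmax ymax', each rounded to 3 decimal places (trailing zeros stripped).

Answer: 0 -1 35 37

Derivation:
Executing turtle program step by step:
Start: pos=(0,-1), heading=90, pen down
PD: pen down
RT 90: heading 90 -> 0
FD 9: (0,-1) -> (9,-1) [heading=0, draw]
FD 15: (9,-1) -> (24,-1) [heading=0, draw]
LT 90: heading 0 -> 90
FD 11: (24,-1) -> (24,10) [heading=90, draw]
FD 15: (24,10) -> (24,25) [heading=90, draw]
FD 12: (24,25) -> (24,37) [heading=90, draw]
LT 270: heading 90 -> 0
FD 11: (24,37) -> (35,37) [heading=0, draw]
Final: pos=(35,37), heading=0, 6 segment(s) drawn

Segment endpoints: x in {0, 9, 24, 35}, y in {-1, 10, 25, 37}
xmin=0, ymin=-1, xmax=35, ymax=37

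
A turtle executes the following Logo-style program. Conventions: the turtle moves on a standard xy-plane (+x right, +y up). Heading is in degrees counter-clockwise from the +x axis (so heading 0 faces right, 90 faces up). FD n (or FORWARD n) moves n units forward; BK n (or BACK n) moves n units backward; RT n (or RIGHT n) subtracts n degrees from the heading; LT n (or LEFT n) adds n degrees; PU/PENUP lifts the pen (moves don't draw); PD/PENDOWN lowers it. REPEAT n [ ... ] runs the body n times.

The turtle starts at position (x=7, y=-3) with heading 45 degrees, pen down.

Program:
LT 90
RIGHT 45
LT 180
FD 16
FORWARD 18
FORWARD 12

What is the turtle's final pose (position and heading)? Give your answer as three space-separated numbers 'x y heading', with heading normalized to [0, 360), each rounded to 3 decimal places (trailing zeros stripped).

Answer: 7 -49 270

Derivation:
Executing turtle program step by step:
Start: pos=(7,-3), heading=45, pen down
LT 90: heading 45 -> 135
RT 45: heading 135 -> 90
LT 180: heading 90 -> 270
FD 16: (7,-3) -> (7,-19) [heading=270, draw]
FD 18: (7,-19) -> (7,-37) [heading=270, draw]
FD 12: (7,-37) -> (7,-49) [heading=270, draw]
Final: pos=(7,-49), heading=270, 3 segment(s) drawn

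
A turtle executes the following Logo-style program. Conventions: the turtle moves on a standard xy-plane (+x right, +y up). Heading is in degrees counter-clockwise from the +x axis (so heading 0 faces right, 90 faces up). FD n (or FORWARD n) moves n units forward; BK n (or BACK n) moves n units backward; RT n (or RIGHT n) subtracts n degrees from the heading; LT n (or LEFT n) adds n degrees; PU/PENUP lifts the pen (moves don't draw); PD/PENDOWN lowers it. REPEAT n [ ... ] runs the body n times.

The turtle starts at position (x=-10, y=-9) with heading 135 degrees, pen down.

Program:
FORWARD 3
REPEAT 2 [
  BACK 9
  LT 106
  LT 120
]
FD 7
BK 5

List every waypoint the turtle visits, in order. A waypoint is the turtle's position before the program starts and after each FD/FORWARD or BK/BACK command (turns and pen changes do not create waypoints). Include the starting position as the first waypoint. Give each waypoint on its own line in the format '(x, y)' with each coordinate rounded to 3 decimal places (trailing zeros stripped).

Executing turtle program step by step:
Start: pos=(-10,-9), heading=135, pen down
FD 3: (-10,-9) -> (-12.121,-6.879) [heading=135, draw]
REPEAT 2 [
  -- iteration 1/2 --
  BK 9: (-12.121,-6.879) -> (-5.757,-13.243) [heading=135, draw]
  LT 106: heading 135 -> 241
  LT 120: heading 241 -> 1
  -- iteration 2/2 --
  BK 9: (-5.757,-13.243) -> (-14.756,-13.4) [heading=1, draw]
  LT 106: heading 1 -> 107
  LT 120: heading 107 -> 227
]
FD 7: (-14.756,-13.4) -> (-19.53,-18.519) [heading=227, draw]
BK 5: (-19.53,-18.519) -> (-16.12,-14.862) [heading=227, draw]
Final: pos=(-16.12,-14.862), heading=227, 5 segment(s) drawn
Waypoints (6 total):
(-10, -9)
(-12.121, -6.879)
(-5.757, -13.243)
(-14.756, -13.4)
(-19.53, -18.519)
(-16.12, -14.862)

Answer: (-10, -9)
(-12.121, -6.879)
(-5.757, -13.243)
(-14.756, -13.4)
(-19.53, -18.519)
(-16.12, -14.862)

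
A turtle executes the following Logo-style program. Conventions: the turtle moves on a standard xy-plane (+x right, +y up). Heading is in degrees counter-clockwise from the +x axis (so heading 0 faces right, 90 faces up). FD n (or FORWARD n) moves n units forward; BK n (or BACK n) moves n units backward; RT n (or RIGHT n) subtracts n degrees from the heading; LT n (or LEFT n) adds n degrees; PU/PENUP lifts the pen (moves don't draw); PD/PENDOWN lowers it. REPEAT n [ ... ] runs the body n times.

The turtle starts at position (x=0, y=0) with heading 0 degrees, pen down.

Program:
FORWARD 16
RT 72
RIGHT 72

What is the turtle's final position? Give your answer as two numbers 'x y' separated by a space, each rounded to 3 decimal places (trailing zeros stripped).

Executing turtle program step by step:
Start: pos=(0,0), heading=0, pen down
FD 16: (0,0) -> (16,0) [heading=0, draw]
RT 72: heading 0 -> 288
RT 72: heading 288 -> 216
Final: pos=(16,0), heading=216, 1 segment(s) drawn

Answer: 16 0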